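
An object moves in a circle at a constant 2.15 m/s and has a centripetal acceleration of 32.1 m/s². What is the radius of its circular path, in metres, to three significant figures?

a_c = v²/r ⇒ r = v²/a_c = (2.15)²/32.1 = 4.622/32.1 = 0.1440 m.

0.144 m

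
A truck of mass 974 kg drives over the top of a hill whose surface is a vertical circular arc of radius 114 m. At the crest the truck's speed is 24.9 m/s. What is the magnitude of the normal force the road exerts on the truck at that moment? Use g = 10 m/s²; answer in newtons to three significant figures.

At the crest the centripetal acceleration points downward (toward the centre of the arc), so mg − N = mv²/r.
N = m(g − v²/r) = 974 × (10.0 − (24.9)²/114) = 974 × (10.0 − 5.439) = 974 × 4.561 = 4443 N.

4440 N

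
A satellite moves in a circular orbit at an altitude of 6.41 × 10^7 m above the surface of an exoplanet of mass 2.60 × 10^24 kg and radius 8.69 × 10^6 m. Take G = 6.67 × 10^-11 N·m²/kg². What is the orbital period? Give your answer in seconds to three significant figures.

r = R + h = 8.69 × 10^6 + 6.41 × 10^7 = 7.279 × 10^7 m. Gravity provides the centripetal force: G M m / r² = m v² / r ⇒ v = √(GM/r) = 1544 m/s.
T = 2πr/v = 2π × 7.279 × 10^7 / 1544 = 296300 s.

296000 s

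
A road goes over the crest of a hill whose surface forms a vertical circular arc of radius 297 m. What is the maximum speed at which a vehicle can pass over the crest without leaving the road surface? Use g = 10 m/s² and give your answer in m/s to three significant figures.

54.5 m/s

At the crest the centre of the circle is below the vehicle, so the net downward (centripetal) force is mg − N = mv²/r.
The vehicle leaves the road when N → 0, giving v_max = √(g r) = √(10.0 × 297) = 54.50 m/s.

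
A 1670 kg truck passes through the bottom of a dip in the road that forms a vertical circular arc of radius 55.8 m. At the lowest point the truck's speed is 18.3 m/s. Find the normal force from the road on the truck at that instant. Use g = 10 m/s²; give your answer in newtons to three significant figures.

26700 N

At the lowest point, N points up (toward the centre) and the weight mg points down (away from the centre), so the net inward force is N − mg = mv²/r.
N = m(v²/r + g) = 1670 × ((18.3)²/55.8 + 10.0) = 1670 × (6.002 + 10.0) = 1670 × 16.00 = 26720 N.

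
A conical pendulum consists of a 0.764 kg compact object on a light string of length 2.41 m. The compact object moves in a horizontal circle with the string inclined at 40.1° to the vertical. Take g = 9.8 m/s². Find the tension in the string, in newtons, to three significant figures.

Vertically the bob has no acceleration, so T cosθ = mg.
T = mg/cosθ = 0.764 × 9.8 / cos 40.1° = 7.487/0.7649 = 9.788 N.

9.79 N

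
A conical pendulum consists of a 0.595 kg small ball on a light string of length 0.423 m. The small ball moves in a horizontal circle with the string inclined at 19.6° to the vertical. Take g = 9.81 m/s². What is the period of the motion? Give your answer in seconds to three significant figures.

r = L sinθ = 0.1419 m. From T sinθ = mω²r and T cosθ = mg: tanθ = ω²r/g, so ω² = g tanθ / r = g/(L cosθ).
ω = √(g/(L cosθ)) = √(9.81/(0.423 × 0.9421)) = √24.62 = 4.962 rad/s.
Period = 2π/ω = 1.266 s.

1.27 s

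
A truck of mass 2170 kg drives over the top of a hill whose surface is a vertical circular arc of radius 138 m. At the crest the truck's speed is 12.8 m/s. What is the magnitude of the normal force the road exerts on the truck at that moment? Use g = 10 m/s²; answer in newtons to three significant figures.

At the crest the centripetal acceleration points downward (toward the centre of the arc), so mg − N = mv²/r.
N = m(g − v²/r) = 2170 × (10.0 − (12.8)²/138) = 2170 × (10.0 − 1.187) = 2170 × 8.813 = 19120 N.

19100 N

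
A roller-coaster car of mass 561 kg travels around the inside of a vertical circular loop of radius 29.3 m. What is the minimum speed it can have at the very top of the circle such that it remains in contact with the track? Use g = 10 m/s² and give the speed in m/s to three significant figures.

At the highest point the centre is directly below, so both the weight and N act inward: N + mg = mv²/r.
At minimum speed N → 0, so mg = mv_min²/r ⇒ v_min = √(g r) = √(10.0 × 29.3) = 17.12 m/s.

17.1 m/s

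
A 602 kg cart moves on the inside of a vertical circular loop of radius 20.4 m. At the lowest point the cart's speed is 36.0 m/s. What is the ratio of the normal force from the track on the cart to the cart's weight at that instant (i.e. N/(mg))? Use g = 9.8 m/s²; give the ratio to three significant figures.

7.48

At the bottom, N − mg = mv²/r, so N = m(v²/r + g) and N/(mg) = v²/(rg) + 1 = (36.0)²/(20.4 × 9.8) + 1 = 6.483 + 1 = 7.483.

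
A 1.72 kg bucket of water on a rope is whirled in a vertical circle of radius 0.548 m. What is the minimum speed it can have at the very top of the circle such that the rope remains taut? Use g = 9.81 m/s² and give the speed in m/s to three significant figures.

At the highest point the centre is directly below, so both the weight and T act inward: T + mg = mv²/r.
At minimum speed T → 0, so mg = mv_min²/r ⇒ v_min = √(g r) = √(9.81 × 0.548) = 2.319 m/s.

2.32 m/s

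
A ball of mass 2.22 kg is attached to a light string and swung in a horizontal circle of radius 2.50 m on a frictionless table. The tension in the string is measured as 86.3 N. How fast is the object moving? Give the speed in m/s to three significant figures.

T = m v²/r ⇒ v = √(T r / m) = √(86.3 × 2.50 / 2.22) = √97.18 = 9.858 m/s.

9.86 m/s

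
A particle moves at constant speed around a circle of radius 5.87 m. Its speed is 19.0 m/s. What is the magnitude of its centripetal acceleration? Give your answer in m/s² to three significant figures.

61.5 m/s²

a_c = v²/r = (19.00)²/5.87 = 361.0/5.87 = 61.50 m/s².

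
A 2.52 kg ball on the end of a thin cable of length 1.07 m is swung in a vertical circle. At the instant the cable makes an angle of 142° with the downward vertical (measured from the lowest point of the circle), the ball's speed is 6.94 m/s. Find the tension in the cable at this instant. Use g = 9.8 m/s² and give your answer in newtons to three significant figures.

94.0 N

Take the radial direction toward the centre of the circle as positive. The component of the weight along the string toward the centre is −mg cos φ (φ measured from the bottom), so Newton's second law along the string gives T − mg cos φ = m v²/r.
cos 142° = -0.7880, so T = m(v²/r + g cos φ) = 2.52 × ((6.94)²/1.07 + 9.8 × -0.7880) = 2.52 × (45.01 + (-7.723)) = 2.52 × 37.29 = 93.97 N.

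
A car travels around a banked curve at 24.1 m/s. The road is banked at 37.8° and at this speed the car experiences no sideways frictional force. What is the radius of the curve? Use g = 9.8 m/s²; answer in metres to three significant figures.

76.4 m

Frictionless banking: tanθ = v²/(rg), so r = v²/(g tanθ).
r = (24.1)²/(9.8 × tan 37.8°) = 580.8/(9.8 × 0.7757) = 580.8/7.602 = 76.41 m.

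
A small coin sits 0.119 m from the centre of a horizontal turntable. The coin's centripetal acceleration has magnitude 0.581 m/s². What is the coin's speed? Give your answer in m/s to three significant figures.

a_c = v²/r ⇒ v = √(a_c · r) = √(0.581 × 0.119) = √0.06914 = 0.2629 m/s.

0.263 m/s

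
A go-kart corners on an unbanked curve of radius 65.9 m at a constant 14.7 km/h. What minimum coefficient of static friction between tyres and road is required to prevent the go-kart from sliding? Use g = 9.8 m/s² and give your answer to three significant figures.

0.0258

v = 14.7/3.6 = 4.083 m/s.
Friction provides the centripetal force: μ_s m g = m v²/r, so μ_s = v²/(g r) = (4.083)²/(9.8 × 65.9) = 16.67/645.8 = 0.02582.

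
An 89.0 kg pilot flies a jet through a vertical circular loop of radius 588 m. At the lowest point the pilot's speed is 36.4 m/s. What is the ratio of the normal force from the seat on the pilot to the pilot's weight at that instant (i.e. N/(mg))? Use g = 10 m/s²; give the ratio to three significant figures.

1.23

At the bottom, N − mg = mv²/r, so N = m(v²/r + g) and N/(mg) = v²/(rg) + 1 = (36.4)²/(588 × 10.0) + 1 = 0.2253 + 1 = 1.225.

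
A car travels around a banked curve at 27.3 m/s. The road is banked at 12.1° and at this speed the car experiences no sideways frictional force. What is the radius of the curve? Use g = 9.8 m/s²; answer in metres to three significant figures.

Frictionless banking: tanθ = v²/(rg), so r = v²/(g tanθ).
r = (27.3)²/(9.8 × tan 12.1°) = 745.3/(9.8 × 0.2144) = 745.3/2.101 = 354.7 m.

355 m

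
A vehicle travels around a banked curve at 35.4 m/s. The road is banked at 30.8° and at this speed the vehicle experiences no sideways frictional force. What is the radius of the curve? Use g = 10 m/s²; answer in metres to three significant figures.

Frictionless banking: tanθ = v²/(rg), so r = v²/(g tanθ).
r = (35.4)²/(10.0 × tan 30.8°) = 1253/(10.0 × 0.5961) = 1253/5.961 = 210.2 m.

210 m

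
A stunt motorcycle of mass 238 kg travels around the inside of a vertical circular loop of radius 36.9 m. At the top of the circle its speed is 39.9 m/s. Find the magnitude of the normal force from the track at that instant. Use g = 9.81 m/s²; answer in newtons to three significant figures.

7930 N

At the top, both N and the weight mg point inward (toward the centre), so N + mg = mv²/r.
N = m(v²/r − g) = 238 × ((39.9)²/36.9 − 9.81) = 238 × (43.14 − 9.81) = 238 × 33.33 = 7933 N.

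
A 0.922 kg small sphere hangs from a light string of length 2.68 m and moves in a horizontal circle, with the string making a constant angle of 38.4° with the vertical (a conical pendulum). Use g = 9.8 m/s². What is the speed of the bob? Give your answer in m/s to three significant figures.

The radius of the circle is r = L sinθ = 2.68 × sin 38.4° = 1.665 m.
Horizontally T sinθ = mv²/r and vertically T cosθ = mg, so tanθ = v²/(rg).
v = √(r g tanθ) = √(1.665 × 9.8 × 0.7926) = √12.93 = 3.596 m/s.

3.60 m/s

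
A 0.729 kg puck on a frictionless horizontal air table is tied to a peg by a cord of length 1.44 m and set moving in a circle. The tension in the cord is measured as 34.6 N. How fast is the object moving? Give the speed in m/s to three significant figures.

T = m v²/r ⇒ v = √(T r / m) = √(34.6 × 1.44 / 0.729) = √68.35 = 8.267 m/s.

8.27 m/s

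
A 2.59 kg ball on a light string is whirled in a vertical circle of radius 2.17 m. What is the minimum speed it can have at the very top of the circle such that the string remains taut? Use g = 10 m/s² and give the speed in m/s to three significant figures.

At the top, both weight mg and T point toward the centre: T + mg = mv²/r.
At minimum speed T → 0, so mg = mv_min²/r ⇒ v_min = √(g r) = √(10.0 × 2.17) = 4.658 m/s.

4.66 m/s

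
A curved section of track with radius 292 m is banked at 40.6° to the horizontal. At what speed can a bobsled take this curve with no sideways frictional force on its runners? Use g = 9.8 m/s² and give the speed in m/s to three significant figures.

On a frictionless banked curve, N sinθ = mv²/r and N cosθ = mg, so tanθ = v²/(rg).
v = √(r g tanθ) = √(292 × 9.8 × tan 40.6°) = √(292 × 9.8 × 0.8571) = √2453 = 49.52 m/s.

49.5 m/s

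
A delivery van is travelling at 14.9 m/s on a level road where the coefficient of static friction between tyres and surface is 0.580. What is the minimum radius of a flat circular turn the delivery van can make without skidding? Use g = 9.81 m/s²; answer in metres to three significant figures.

At the limit, μ_s m g = m v²/r, so r_min = v²/(μ_s g) = (14.9)²/(0.580 × 9.81) = 222.0/5.690 = 39.02 m.

39.0 m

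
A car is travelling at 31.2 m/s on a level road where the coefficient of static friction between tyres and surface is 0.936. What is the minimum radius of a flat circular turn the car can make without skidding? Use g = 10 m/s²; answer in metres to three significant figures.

At the limit, μ_s m g = m v²/r, so r_min = v²/(μ_s g) = (31.2)²/(0.936 × 10.0) = 973.4/9.360 = 104.0 m.

104 m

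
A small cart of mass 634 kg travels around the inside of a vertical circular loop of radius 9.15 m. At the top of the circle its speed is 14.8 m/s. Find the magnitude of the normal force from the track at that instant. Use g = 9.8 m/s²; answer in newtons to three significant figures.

At the top, both N and the weight mg point inward (toward the centre), so N + mg = mv²/r.
N = m(v²/r − g) = 634 × ((14.8)²/9.15 − 9.8) = 634 × (23.94 − 9.8) = 634 × 14.14 = 8964 N.

8960 N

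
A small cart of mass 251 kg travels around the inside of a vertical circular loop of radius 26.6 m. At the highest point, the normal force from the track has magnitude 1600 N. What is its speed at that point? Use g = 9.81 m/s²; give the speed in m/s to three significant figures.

20.7 m/s

At the top, N + mg = mv²/r, so v = √(r(N/m + g)) = √(26.6 × (1600/251 + 9.81)) = √(26.6 × 16.18) = √430.5 = 20.75 m/s.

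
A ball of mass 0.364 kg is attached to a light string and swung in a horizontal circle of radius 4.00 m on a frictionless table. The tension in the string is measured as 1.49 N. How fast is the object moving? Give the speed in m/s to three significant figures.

T = m v²/r ⇒ v = √(T r / m) = √(1.49 × 4.00 / 0.364) = √16.37 = 4.046 m/s.

4.05 m/s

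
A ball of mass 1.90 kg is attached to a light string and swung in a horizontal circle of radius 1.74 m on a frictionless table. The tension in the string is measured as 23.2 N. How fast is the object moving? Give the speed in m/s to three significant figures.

T = m v²/r ⇒ v = √(T r / m) = √(23.2 × 1.74 / 1.90) = √21.25 = 4.609 m/s.

4.61 m/s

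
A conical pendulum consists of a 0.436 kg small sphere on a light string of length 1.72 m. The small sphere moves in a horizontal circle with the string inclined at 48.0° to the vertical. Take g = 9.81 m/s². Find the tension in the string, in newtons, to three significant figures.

6.39 N

Vertically the bob has no acceleration, so T cosθ = mg.
T = mg/cosθ = 0.436 × 9.81 / cos 48.0° = 4.277/0.6691 = 6.392 N.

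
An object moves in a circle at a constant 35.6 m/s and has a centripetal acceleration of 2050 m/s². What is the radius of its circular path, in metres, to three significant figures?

a_c = v²/r ⇒ r = v²/a_c = (35.6)²/2050 = 1267/2050 = 0.6182 m.

0.618 m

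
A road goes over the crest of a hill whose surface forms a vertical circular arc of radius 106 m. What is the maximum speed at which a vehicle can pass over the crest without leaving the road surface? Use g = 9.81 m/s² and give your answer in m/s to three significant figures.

32.2 m/s

At the crest the centre of the circle is below the vehicle, so the net downward (centripetal) force is mg − N = mv²/r.
The vehicle leaves the road when N → 0, giving v_max = √(g r) = √(9.81 × 106) = 32.25 m/s.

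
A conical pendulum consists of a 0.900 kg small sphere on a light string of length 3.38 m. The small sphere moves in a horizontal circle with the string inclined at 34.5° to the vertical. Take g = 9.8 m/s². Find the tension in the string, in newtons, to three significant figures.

10.7 N

Vertically the bob has no acceleration, so T cosθ = mg.
T = mg/cosθ = 0.900 × 9.8 / cos 34.5° = 8.820/0.8241 = 10.70 N.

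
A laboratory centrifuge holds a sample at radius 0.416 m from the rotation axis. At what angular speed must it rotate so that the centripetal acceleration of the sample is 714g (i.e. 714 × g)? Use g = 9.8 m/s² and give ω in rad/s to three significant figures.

130 rad/s

Centripetal acceleration a_c = ω²r. Setting ω²r = 714g:
ω = √(714g / r) = √(714 × 9.8 / 0.416) = √16820 = 129.7 rad/s.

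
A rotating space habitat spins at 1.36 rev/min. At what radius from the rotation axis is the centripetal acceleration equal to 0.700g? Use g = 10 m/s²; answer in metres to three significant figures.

ω = 1.36 rev/min × 2π/60 = 0.1424 rad/s.
a_c = ω²r = 0.700g ⇒ r = 0.700 × 10.0 / (0.1424)² = 7.000/0.02028 = 345.1 m.

345 m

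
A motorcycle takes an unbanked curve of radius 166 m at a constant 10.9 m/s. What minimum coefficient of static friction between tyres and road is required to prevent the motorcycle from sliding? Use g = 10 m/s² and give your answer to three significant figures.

Friction provides the centripetal force: μ_s m g = m v²/r, so μ_s = v²/(g r) = (10.90)²/(10.0 × 166) = 118.8/1660 = 0.07157.

0.0716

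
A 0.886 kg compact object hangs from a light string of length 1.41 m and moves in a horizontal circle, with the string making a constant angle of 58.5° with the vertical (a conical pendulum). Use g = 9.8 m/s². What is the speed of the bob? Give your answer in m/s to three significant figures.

The radius of the circle is r = L sinθ = 1.41 × sin 58.5° = 1.202 m.
Horizontally T sinθ = mv²/r and vertically T cosθ = mg, so tanθ = v²/(rg).
v = √(r g tanθ) = √(1.202 × 9.8 × 1.632) = √19.23 = 4.385 m/s.

4.38 m/s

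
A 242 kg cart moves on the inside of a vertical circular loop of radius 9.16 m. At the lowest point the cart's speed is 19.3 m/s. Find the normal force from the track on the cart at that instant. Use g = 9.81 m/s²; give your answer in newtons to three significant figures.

12200 N

At the lowest point, N points up (toward the centre) and the weight mg points down (away from the centre), so the net inward force is N − mg = mv²/r.
N = m(v²/r + g) = 242 × ((19.3)²/9.16 + 9.81) = 242 × (40.66 + 9.81) = 242 × 50.47 = 12210 N.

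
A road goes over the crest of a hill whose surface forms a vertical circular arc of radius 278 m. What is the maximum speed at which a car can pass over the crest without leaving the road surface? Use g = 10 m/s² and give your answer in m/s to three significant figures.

52.7 m/s

At the crest the centre of the circle is below the car, so the net downward (centripetal) force is mg − N = mv²/r.
The car leaves the road when N → 0, giving v_max = √(g r) = √(10.0 × 278) = 52.73 m/s.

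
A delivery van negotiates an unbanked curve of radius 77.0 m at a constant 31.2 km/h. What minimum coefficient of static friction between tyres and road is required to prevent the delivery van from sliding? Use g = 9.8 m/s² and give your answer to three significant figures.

0.0995

v = 31.2/3.6 = 8.667 m/s.
Friction provides the centripetal force: μ_s m g = m v²/r, so μ_s = v²/(g r) = (8.667)²/(9.8 × 77.0) = 75.11/754.6 = 0.09954.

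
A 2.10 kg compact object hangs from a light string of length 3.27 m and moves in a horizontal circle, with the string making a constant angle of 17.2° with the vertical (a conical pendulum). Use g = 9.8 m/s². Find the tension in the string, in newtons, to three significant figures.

21.5 N

Vertically the bob has no acceleration, so T cosθ = mg.
T = mg/cosθ = 2.10 × 9.8 / cos 17.2° = 20.58/0.9553 = 21.54 N.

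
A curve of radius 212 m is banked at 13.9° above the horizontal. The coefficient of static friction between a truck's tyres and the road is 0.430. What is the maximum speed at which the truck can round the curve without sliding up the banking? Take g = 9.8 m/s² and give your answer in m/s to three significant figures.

39.7 m/s

At the maximum speed, friction acts down the slope at its limiting value f = μN. Radially (horizontal, toward centre): N sinθ + μN cosθ = mv²/r. Vertically: N cosθ − μN sinθ = mg.
Dividing: v² = r g (sinθ + μcosθ)/(cosθ − μsinθ).
sinθ + μcosθ = 0.2402 + 0.430×0.9707 = 0.6576; cosθ − μsinθ = 0.9707 − 0.430×0.2402 = 0.8674.
v² = 212 × 9.8 × 0.6576/0.8674 = 1575 m²/s², so v = 39.69 m/s.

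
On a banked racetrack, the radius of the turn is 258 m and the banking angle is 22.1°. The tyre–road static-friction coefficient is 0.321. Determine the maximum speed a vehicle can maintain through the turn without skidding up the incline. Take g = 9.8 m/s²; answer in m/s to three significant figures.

46.0 m/s

At the maximum speed, friction acts down the slope at its limiting value f = μN. Radially (horizontal, toward centre): N sinθ + μN cosθ = mv²/r. Vertically: N cosθ − μN sinθ = mg.
Dividing: v² = r g (sinθ + μcosθ)/(cosθ − μsinθ).
sinθ + μcosθ = 0.3762 + 0.321×0.9265 = 0.6736; cosθ − μsinθ = 0.9265 − 0.321×0.3762 = 0.8058.
v² = 258 × 9.8 × 0.6736/0.8058 = 2114 m²/s², so v = 45.98 m/s.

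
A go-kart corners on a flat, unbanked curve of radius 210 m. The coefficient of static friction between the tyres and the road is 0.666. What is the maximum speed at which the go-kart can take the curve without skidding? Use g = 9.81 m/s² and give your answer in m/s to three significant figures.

37.0 m/s

On a flat curve, static friction is the only horizontal force, so it must supply the full centripetal force: μ_s m g = m v²/r.
Mass cancels: v_max = √(μ_s g r) = √(0.666 × 9.81 × 210) = √1372 = 37.04 m/s.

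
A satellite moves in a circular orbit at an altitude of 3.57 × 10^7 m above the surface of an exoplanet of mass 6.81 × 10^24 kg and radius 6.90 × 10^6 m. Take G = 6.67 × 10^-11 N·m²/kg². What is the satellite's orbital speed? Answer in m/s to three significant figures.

3270 m/s

Orbital radius r = R + h = 6.90 × 10^6 + 3.57 × 10^7 = 4.260 × 10^7 m.
Gravity supplies the centripetal force: G M m / r² = m v² / r, so v = √(GM/r).
v = √(6.67 × 10^-11 × 6.81 × 10^24 / 4.260 × 10^7) = √(1.066 × 10^7) = 3265 m/s.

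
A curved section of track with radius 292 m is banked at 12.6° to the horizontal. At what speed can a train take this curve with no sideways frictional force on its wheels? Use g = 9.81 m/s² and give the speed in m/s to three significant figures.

25.3 m/s

On a frictionless banked curve, N sinθ = mv²/r and N cosθ = mg, so tanθ = v²/(rg).
v = √(r g tanθ) = √(292 × 9.81 × tan 12.6°) = √(292 × 9.81 × 0.2235) = √640.3 = 25.30 m/s.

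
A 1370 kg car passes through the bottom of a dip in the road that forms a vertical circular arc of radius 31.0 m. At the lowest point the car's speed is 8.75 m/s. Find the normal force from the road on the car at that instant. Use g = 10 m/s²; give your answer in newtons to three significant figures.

At the lowest point, N points up (toward the centre) and the weight mg points down (away from the centre), so the net inward force is N − mg = mv²/r.
N = m(v²/r + g) = 1370 × ((8.75)²/31.0 + 10.0) = 1370 × (2.470 + 10.0) = 1370 × 12.47 = 17080 N.

17100 N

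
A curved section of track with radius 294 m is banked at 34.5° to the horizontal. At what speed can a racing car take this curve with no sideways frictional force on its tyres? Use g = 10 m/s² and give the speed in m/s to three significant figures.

45.0 m/s

On a frictionless banked curve, N sinθ = mv²/r and N cosθ = mg, so tanθ = v²/(rg).
v = √(r g tanθ) = √(294 × 10.0 × tan 34.5°) = √(294 × 10.0 × 0.6873) = √2021 = 44.95 m/s.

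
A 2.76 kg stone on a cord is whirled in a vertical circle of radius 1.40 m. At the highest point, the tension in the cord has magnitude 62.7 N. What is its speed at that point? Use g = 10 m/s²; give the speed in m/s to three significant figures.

At the top, T + mg = mv²/r, so v = √(r(T/m + g)) = √(1.40 × (62.7/2.76 + 10.0)) = √(1.40 × 32.72) = √45.80 = 6.768 m/s.

6.77 m/s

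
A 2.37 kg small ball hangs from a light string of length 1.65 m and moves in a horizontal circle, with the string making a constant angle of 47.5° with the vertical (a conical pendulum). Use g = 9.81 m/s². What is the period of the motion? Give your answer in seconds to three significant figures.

r = L sinθ = 1.217 m. From T sinθ = mω²r and T cosθ = mg: tanθ = ω²r/g, so ω² = g tanθ / r = g/(L cosθ).
ω = √(g/(L cosθ)) = √(9.81/(1.65 × 0.6756)) = √8.800 = 2.967 rad/s.
Period = 2π/ω = 2.118 s.

2.12 s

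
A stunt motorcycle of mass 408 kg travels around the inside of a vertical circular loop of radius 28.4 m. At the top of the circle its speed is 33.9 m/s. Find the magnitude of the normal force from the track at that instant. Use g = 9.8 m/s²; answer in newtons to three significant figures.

At the top, both N and the weight mg point inward (toward the centre), so N + mg = mv²/r.
N = m(v²/r − g) = 408 × ((33.9)²/28.4 − 9.8) = 408 × (40.47 − 9.8) = 408 × 30.67 = 12510 N.

12500 N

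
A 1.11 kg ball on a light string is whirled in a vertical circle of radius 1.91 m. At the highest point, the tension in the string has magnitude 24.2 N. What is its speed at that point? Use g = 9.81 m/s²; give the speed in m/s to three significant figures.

At the top, T + mg = mv²/r, so v = √(r(T/m + g)) = √(1.91 × (24.2/1.11 + 9.81)) = √(1.91 × 31.61) = √60.38 = 7.770 m/s.

7.77 m/s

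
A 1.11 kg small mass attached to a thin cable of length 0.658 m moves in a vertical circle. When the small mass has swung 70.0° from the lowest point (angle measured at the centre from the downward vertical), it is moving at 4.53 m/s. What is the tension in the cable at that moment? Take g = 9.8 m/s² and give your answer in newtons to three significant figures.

Take the radial direction toward the centre of the circle as positive. The component of the weight along the string toward the centre is −mg cos φ (φ measured from the bottom), so Newton's second law along the string gives T − mg cos φ = m v²/r.
cos 70.0° = 0.3420, so T = m(v²/r + g cos φ) = 1.11 × ((4.53)²/0.658 + 9.8 × 0.3420) = 1.11 × (31.19 + (3.352)) = 1.11 × 34.54 = 38.34 N.

38.3 N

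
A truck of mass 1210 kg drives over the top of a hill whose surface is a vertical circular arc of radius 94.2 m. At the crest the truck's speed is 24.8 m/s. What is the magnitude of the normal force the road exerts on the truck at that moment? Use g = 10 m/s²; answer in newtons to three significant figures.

4200 N

At the crest the centripetal acceleration points downward (toward the centre of the arc), so mg − N = mv²/r.
N = m(g − v²/r) = 1210 × (10.0 − (24.8)²/94.2) = 1210 × (10.0 − 6.529) = 1210 × 3.471 = 4200 N.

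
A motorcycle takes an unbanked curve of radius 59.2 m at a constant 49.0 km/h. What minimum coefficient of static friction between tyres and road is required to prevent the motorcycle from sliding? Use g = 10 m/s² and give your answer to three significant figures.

v = 49.0/3.6 = 13.61 m/s.
Friction provides the centripetal force: μ_s m g = m v²/r, so μ_s = v²/(g r) = (13.61)²/(10.0 × 59.2) = 185.3/592.0 = 0.3129.

0.313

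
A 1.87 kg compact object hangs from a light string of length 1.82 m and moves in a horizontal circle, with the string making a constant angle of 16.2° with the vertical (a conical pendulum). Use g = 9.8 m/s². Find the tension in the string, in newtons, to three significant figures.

Vertically the bob has no acceleration, so T cosθ = mg.
T = mg/cosθ = 1.87 × 9.8 / cos 16.2° = 18.33/0.9603 = 19.08 N.

19.1 N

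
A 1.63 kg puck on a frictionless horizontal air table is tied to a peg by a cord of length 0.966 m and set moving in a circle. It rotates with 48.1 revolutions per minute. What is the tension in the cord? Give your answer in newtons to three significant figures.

ω = 48.1 rev/min × 2π/60 = 5.037 rad/s, so v = ωr = 5.037 × 0.966 = 4.866 m/s.
The tension is the only horizontal force, so it supplies the full centripetal force: T = m v²/r = 1.63 × (4.866)²/0.966 = 1.63 × 23.68/0.966 = 39.95 N.

39.9 N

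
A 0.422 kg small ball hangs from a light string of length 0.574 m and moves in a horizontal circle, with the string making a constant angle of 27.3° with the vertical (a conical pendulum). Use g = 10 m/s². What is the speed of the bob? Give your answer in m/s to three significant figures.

The radius of the circle is r = L sinθ = 0.574 × sin 27.3° = 0.2633 m.
Horizontally T sinθ = mv²/r and vertically T cosθ = mg, so tanθ = v²/(rg).
v = √(r g tanθ) = √(0.2633 × 10.0 × 0.5161) = √1.359 = 1.166 m/s.

1.17 m/s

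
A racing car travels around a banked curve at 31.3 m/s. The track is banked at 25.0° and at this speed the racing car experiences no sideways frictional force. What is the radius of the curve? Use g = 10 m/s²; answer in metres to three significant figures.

Frictionless banking: tanθ = v²/(rg), so r = v²/(g tanθ).
r = (31.3)²/(10.0 × tan 25.0°) = 979.7/(10.0 × 0.4663) = 979.7/4.663 = 210.1 m.

210 m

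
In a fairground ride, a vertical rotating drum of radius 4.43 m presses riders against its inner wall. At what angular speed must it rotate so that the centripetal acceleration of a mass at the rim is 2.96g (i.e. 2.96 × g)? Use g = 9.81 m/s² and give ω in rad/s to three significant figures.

Centripetal acceleration a_c = ω²r. Setting ω²r = 2.96g:
ω = √(2.96g / r) = √(2.96 × 9.81 / 4.43) = √6.555 = 2.560 rad/s.

2.56 rad/s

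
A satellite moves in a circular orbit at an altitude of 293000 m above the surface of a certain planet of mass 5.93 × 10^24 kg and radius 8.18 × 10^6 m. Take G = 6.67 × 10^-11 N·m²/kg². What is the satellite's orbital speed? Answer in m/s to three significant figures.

6830 m/s

Orbital radius r = R + h = 8.18 × 10^6 + 293000 = 8.473 × 10^6 m.
Gravity supplies the centripetal force: G M m / r² = m v² / r, so v = √(GM/r).
v = √(6.67 × 10^-11 × 5.93 × 10^24 / 8.473 × 10^6) = √(4.668 × 10^7) = 6832 m/s.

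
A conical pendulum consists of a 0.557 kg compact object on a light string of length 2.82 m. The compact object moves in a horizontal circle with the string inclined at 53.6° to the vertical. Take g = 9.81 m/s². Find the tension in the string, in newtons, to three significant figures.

9.21 N

Vertically the bob has no acceleration, so T cosθ = mg.
T = mg/cosθ = 0.557 × 9.81 / cos 53.6° = 5.464/0.5934 = 9.208 N.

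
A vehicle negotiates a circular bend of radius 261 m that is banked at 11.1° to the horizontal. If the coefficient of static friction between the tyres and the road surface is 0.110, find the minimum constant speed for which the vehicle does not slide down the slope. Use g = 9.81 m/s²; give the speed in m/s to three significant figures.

14.7 m/s

At the minimum speed, friction acts up the slope at its limiting value f = μN. Radially (horizontal, toward centre): N sinθ − μN cosθ = mv²/r. Vertically: N cosθ + μN sinθ = mg.
Dividing: v² = r g (sinθ − μcosθ)/(cosθ + μsinθ).
sinθ − μcosθ = 0.1925 − 0.110×0.9813 = 0.08458; cosθ + μsinθ = 0.9813 + 0.110×0.1925 = 1.002.
v² = 261 × 9.81 × 0.08458/1.002 = 216.0 m²/s², so v = 14.70 m/s.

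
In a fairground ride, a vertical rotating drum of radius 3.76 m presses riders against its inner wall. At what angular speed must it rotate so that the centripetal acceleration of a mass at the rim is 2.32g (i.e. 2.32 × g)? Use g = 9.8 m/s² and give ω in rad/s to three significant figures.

2.46 rad/s

Centripetal acceleration a_c = ω²r. Setting ω²r = 2.32g:
ω = √(2.32g / r) = √(2.32 × 9.8 / 3.76) = √6.047 = 2.459 rad/s.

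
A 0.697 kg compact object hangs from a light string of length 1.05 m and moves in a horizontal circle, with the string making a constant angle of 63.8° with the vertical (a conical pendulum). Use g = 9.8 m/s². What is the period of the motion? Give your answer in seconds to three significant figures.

1.37 s

r = L sinθ = 0.9421 m. From T sinθ = mω²r and T cosθ = mg: tanθ = ω²r/g, so ω² = g tanθ / r = g/(L cosθ).
ω = √(g/(L cosθ)) = √(9.8/(1.05 × 0.4415)) = √21.14 = 4.598 rad/s.
Period = 2π/ω = 1.367 s.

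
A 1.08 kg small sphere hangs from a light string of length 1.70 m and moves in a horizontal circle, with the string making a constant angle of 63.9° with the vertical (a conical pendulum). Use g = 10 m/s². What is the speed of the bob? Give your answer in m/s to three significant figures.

The radius of the circle is r = L sinθ = 1.70 × sin 63.9° = 1.527 m.
Horizontally T sinθ = mv²/r and vertically T cosθ = mg, so tanθ = v²/(rg).
v = √(r g tanθ) = √(1.527 × 10.0 × 2.041) = √31.16 = 5.582 m/s.

5.58 m/s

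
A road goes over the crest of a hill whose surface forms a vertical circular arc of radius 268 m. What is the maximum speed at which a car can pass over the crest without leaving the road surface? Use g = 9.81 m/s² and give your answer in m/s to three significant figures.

At the crest the centre of the circle is below the car, so the net downward (centripetal) force is mg − N = mv²/r.
The car leaves the road when N → 0, giving v_max = √(g r) = √(9.81 × 268) = 51.27 m/s.

51.3 m/s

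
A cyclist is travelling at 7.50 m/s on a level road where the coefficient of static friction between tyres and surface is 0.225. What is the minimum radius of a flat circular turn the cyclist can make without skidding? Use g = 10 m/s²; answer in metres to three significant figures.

25.0 m

At the limit, μ_s m g = m v²/r, so r_min = v²/(μ_s g) = (7.50)²/(0.225 × 10.0) = 56.25/2.250 = 25.00 m.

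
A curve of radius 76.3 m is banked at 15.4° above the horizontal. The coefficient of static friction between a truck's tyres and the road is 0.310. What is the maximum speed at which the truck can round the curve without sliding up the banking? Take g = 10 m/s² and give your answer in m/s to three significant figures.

At the maximum speed, friction acts down the slope at its limiting value f = μN. Radially (horizontal, toward centre): N sinθ + μN cosθ = mv²/r. Vertically: N cosθ − μN sinθ = mg.
Dividing: v² = r g (sinθ + μcosθ)/(cosθ − μsinθ).
sinθ + μcosθ = 0.2656 + 0.310×0.9641 = 0.5644; cosθ − μsinθ = 0.9641 − 0.310×0.2656 = 0.8818.
v² = 76.3 × 10.0 × 0.5644/0.8818 = 488.4 m²/s², so v = 22.10 m/s.

22.1 m/s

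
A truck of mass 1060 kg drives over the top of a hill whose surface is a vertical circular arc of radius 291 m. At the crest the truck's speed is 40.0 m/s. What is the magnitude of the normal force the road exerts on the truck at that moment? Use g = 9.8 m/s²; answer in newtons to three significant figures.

At the crest the centripetal acceleration points downward (toward the centre of the arc), so mg − N = mv²/r.
N = m(g − v²/r) = 1060 × (9.8 − (40.0)²/291) = 1060 × (9.8 − 5.498) = 1060 × 4.302 = 4560 N.

4560 N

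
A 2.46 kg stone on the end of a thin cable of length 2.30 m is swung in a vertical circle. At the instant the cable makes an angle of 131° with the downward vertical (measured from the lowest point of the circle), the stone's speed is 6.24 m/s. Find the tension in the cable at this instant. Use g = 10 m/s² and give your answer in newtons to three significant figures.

25.5 N

Take the radial direction toward the centre of the circle as positive. The component of the weight along the string toward the centre is −mg cos φ (φ measured from the bottom), so Newton's second law along the string gives T − mg cos φ = m v²/r.
cos 131° = -0.6561, so T = m(v²/r + g cos φ) = 2.46 × ((6.24)²/2.30 + 10.0 × -0.6561) = 2.46 × (16.93 + (-6.561)) = 2.46 × 10.37 = 25.51 N.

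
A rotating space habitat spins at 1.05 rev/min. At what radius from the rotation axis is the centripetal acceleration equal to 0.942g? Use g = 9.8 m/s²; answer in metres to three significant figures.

ω = 1.05 rev/min × 2π/60 = 0.1100 rad/s.
a_c = ω²r = 0.942g ⇒ r = 0.942 × 9.8 / (0.1100)² = 9.232/0.01209 = 763.6 m.

764 m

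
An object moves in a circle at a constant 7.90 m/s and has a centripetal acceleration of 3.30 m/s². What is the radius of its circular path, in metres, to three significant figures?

a_c = v²/r ⇒ r = v²/a_c = (7.90)²/3.30 = 62.41/3.30 = 18.91 m.

18.9 m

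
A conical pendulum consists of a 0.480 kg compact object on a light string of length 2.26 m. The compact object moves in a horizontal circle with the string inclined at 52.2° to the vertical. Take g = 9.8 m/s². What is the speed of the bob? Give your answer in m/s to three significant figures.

The radius of the circle is r = L sinθ = 2.26 × sin 52.2° = 1.786 m.
Horizontally T sinθ = mv²/r and vertically T cosθ = mg, so tanθ = v²/(rg).
v = √(r g tanθ) = √(1.786 × 9.8 × 1.289) = √22.56 = 4.750 m/s.

4.75 m/s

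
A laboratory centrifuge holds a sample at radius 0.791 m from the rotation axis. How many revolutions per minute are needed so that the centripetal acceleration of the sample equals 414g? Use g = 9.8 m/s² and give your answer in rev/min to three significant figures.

684 rev/min

Require ω²r = 414g, so ω = √(414 × 9.8/0.791) = 71.62 rad/s.
In rev/min: ω × 60/(2π) = 71.62 × 60/(2π) = 683.9 rev/min.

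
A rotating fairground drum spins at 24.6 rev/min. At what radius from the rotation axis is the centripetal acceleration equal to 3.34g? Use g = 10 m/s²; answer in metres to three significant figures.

5.03 m

ω = 24.6 rev/min × 2π/60 = 2.576 rad/s.
a_c = ω²r = 3.34g ⇒ r = 3.34 × 10.0 / (2.576)² = 33.40/6.636 = 5.033 m.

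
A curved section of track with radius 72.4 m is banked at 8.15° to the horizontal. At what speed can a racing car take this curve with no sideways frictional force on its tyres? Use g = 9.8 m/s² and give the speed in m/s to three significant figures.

On a frictionless banked curve, N sinθ = mv²/r and N cosθ = mg, so tanθ = v²/(rg).
v = √(r g tanθ) = √(72.4 × 9.8 × tan 8.15°) = √(72.4 × 9.8 × 0.1432) = √101.6 = 10.08 m/s.

10.1 m/s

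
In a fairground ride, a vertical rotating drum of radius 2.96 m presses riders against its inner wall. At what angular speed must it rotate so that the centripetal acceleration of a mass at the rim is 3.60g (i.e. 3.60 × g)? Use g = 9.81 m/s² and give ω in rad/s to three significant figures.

Centripetal acceleration a_c = ω²r. Setting ω²r = 3.60g:
ω = √(3.60g / r) = √(3.60 × 9.81 / 2.96) = √11.93 = 3.454 rad/s.

3.45 rad/s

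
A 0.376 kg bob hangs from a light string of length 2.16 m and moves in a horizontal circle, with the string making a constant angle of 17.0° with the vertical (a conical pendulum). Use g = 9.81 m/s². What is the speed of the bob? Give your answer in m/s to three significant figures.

1.38 m/s

The radius of the circle is r = L sinθ = 2.16 × sin 17.0° = 0.6315 m.
Horizontally T sinθ = mv²/r and vertically T cosθ = mg, so tanθ = v²/(rg).
v = √(r g tanθ) = √(0.6315 × 9.81 × 0.3057) = √1.894 = 1.376 m/s.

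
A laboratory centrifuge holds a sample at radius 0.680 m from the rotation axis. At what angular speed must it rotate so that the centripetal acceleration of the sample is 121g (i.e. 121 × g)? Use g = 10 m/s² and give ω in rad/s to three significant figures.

42.2 rad/s

Centripetal acceleration a_c = ω²r. Setting ω²r = 121g:
ω = √(121g / r) = √(121 × 10.0 / 0.680) = √1779 = 42.18 rad/s.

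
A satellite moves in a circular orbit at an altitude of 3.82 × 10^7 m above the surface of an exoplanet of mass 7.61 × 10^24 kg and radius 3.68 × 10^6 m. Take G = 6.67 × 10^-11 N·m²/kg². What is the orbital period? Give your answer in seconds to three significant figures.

75600 s

r = R + h = 3.68 × 10^6 + 3.82 × 10^7 = 4.188 × 10^7 m. Gravity provides the centripetal force: G M m / r² = m v² / r ⇒ v = √(GM/r) = 3481 m/s.
T = 2πr/v = 2π × 4.188 × 10^7 / 3481 = 75580 s.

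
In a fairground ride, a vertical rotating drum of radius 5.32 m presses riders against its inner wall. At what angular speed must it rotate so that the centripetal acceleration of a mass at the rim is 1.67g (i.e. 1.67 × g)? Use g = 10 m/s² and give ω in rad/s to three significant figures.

Centripetal acceleration a_c = ω²r. Setting ω²r = 1.67g:
ω = √(1.67g / r) = √(1.67 × 10.0 / 5.32) = √3.139 = 1.772 rad/s.

1.77 rad/s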